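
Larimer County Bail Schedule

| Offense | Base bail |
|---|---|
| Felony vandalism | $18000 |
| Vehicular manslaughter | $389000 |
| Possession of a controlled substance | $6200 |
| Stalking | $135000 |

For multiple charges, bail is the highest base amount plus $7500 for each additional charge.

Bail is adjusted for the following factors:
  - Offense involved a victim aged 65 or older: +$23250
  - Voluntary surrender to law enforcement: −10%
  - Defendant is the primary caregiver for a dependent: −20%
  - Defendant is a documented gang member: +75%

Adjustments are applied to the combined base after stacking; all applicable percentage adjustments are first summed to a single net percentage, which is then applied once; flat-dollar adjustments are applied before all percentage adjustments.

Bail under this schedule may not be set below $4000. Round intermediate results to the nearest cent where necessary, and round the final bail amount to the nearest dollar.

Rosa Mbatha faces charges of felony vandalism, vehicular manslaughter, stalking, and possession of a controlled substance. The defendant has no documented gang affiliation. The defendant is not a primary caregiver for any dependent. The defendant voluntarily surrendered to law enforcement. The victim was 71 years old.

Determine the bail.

Base amounts from the schedule: felony vandalism $18000; vehicular manslaughter $389000; stalking $135000; possession of a controlled substance $6200.
Stacking rule: highest base plus $7500 per additional charge. Highest is vehicular manslaughter at $389000; 3 additional charges → +$22500. Combined base = $411500.
Offense involved a victim aged 65 or older (+$23250 flat): $411500 + $23250 = $434750.
Voluntary surrender to law enforcement (−10%): $434750 × 0.9 = $391275.
$391275 is at or above the $4000 minimum.

$391275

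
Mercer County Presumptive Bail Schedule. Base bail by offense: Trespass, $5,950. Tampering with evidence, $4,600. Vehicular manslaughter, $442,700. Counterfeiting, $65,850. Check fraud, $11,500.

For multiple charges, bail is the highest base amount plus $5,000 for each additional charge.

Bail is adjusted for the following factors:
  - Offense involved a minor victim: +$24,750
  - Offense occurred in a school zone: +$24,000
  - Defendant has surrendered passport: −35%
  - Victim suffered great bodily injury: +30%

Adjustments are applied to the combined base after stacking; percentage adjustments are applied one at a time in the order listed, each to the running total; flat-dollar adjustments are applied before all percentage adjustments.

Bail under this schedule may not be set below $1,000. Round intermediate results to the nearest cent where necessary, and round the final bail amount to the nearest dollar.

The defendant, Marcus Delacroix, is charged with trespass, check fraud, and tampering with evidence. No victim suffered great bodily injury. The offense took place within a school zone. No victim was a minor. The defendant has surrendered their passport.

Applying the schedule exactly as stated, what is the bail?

Base amounts from the schedule: trespass $5,950; check fraud $11,500; tampering with evidence $4,600.
Stacking rule: highest base plus $5,000 per additional charge. Highest is check fraud at $11,500; 2 additional charges → +$10,000. Combined base = $21,500.
Offense occurred in a school zone (+$24,000 flat): $21,500 + $24,000 = $45,500.
Defendant has surrendered passport (−35%): $45,500 × 0.65 = $29,575.
$29,575 is at or above the $1,000 minimum.

$29,575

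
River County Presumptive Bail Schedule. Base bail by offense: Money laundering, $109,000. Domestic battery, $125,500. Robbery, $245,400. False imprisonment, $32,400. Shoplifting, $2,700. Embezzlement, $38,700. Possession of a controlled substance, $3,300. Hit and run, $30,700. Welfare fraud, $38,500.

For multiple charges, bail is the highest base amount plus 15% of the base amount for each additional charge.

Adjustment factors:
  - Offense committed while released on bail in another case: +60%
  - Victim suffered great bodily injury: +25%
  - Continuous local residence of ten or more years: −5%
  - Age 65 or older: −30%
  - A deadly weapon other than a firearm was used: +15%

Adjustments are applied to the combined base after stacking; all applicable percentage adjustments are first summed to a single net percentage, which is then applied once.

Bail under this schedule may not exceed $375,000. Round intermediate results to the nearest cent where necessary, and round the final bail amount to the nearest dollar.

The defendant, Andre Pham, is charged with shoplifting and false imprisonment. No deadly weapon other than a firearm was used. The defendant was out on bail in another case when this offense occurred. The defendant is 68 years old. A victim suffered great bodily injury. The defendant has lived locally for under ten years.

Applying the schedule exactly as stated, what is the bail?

$50,848

Base amounts from the schedule: shoplifting $2,700; false imprisonment $32,400.
Stacking rule: highest base plus 15% of each additional charge. Highest is false imprisonment at $32,400. Additional: $2,700 × 15% = $405. Combined base = $32,400 + $405 = $32,805.
Net percentage adjustment: +60% +25% −30% = +55%. $32,805 × 1.55 = $50,847.75.
$50,847.75 is within the $375,000 maximum.
Rounded to the nearest dollar: $50,848.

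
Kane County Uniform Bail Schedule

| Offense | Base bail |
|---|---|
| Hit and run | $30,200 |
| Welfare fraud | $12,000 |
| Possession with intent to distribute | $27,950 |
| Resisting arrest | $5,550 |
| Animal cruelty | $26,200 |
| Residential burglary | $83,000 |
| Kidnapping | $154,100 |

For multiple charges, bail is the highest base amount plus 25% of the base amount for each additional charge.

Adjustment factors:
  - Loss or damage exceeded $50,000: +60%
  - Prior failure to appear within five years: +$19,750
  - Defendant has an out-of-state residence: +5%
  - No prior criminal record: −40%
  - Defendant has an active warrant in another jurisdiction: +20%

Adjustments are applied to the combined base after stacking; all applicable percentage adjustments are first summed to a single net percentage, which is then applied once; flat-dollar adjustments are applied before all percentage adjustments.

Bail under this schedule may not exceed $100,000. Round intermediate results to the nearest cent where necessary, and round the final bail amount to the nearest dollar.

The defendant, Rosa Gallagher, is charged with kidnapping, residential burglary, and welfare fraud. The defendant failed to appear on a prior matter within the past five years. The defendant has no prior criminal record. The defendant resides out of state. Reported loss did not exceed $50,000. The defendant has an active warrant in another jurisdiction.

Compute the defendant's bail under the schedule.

Base amounts from the schedule: kidnapping $154,100; residential burglary $83,000; welfare fraud $12,000.
Stacking rule: highest base plus 25% of each additional charge. Highest is kidnapping at $154,100. Additional: $83,000 × 25% = $20,750; $12,000 × 25% = $3,000. Combined base = $154,100 + $23,750 = $177,850.
Prior failure to appear within five years (+$19,750 flat): $177,850 + $19,750 = $197,600.
Net percentage adjustment: +5% −40% +20% = −15%. $197,600 × 0.85 = $167,960.
Result $167,960 exceeds the maximum of $100,000; bail is capped at $100,000.

$100,000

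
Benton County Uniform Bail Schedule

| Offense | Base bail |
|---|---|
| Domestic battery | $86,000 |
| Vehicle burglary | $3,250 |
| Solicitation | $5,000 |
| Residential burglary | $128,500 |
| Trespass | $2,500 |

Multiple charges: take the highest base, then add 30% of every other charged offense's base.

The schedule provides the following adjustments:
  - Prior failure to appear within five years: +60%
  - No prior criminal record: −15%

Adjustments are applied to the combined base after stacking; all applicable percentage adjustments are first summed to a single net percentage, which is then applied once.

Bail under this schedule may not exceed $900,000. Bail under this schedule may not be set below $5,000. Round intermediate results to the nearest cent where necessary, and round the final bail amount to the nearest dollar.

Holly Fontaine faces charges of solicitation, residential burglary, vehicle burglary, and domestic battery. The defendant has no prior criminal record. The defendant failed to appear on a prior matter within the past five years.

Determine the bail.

$227,324

Base amounts from the schedule: solicitation $5,000; residential burglary $128,500; vehicle burglary $3,250; domestic battery $86,000.
Stacking rule: highest base plus 30% of each additional charge. Highest is residential burglary at $128,500. Additional: $5,000 × 30% = $1,500; $3,250 × 30% = $975; $86,000 × 30% = $25,800. Combined base = $128,500 + $28,275 = $156,775.
Net percentage adjustment: +60% −15% = +45%. $156,775 × 1.45 = $227,323.75.
$227,323.75 is within the $900,000 maximum.
$227,323.75 is at or above the $5,000 minimum.
Rounded to the nearest dollar: $227,324.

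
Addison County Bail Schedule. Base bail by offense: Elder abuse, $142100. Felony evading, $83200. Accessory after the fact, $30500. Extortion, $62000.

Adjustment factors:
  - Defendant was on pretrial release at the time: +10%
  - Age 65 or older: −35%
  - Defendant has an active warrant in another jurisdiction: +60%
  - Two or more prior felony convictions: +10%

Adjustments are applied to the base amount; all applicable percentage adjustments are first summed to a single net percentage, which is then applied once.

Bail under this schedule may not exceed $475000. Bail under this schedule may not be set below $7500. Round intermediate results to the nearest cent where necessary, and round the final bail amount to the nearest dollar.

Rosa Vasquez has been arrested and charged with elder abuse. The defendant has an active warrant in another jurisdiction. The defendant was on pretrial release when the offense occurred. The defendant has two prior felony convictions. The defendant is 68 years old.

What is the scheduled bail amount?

Base amounts from the schedule: elder abuse $142100.
Single charge. Combined base = $142100.
Net percentage adjustment: +10% −35% +60% +10% = +45%. $142100 × 1.45 = $206045.
$206045 is within the $475000 maximum.
$206045 is at or above the $7500 minimum.

$206045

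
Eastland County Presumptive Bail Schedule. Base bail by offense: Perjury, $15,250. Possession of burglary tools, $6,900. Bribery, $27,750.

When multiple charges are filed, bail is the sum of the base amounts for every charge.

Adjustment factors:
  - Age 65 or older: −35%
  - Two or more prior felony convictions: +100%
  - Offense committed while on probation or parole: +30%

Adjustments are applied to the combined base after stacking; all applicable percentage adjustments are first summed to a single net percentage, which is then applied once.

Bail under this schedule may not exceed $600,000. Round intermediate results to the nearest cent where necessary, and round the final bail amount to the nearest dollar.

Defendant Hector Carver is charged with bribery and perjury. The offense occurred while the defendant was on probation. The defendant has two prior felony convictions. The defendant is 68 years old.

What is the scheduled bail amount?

$83,850

Base amounts from the schedule: bribery $27,750; perjury $15,250.
Stacking rule: sum of all bases. $27,750 + $15,250 = $43,000.
Net percentage adjustment: −35% +100% +30% = +95%. $43,000 × 1.95 = $83,850.
$83,850 is within the $600,000 maximum.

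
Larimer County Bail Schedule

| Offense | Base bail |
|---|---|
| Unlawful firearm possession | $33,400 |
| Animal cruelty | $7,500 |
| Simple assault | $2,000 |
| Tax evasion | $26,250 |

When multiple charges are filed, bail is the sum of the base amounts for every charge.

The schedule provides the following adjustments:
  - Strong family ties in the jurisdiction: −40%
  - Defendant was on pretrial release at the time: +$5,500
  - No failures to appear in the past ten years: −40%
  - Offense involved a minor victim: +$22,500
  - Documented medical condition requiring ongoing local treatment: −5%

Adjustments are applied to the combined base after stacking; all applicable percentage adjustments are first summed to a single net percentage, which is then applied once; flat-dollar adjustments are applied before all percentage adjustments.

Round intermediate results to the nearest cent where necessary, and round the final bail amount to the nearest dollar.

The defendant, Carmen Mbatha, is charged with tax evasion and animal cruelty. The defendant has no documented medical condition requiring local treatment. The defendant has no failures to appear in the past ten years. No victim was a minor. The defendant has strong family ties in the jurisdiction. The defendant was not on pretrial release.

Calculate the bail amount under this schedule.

$6,750

Base amounts from the schedule: tax evasion $26,250; animal cruelty $7,500.
Stacking rule: sum of all bases. $26,250 + $7,500 = $33,750.
Net percentage adjustment: −40% −40% = −80%. $33,750 × 0.2 = $6,750.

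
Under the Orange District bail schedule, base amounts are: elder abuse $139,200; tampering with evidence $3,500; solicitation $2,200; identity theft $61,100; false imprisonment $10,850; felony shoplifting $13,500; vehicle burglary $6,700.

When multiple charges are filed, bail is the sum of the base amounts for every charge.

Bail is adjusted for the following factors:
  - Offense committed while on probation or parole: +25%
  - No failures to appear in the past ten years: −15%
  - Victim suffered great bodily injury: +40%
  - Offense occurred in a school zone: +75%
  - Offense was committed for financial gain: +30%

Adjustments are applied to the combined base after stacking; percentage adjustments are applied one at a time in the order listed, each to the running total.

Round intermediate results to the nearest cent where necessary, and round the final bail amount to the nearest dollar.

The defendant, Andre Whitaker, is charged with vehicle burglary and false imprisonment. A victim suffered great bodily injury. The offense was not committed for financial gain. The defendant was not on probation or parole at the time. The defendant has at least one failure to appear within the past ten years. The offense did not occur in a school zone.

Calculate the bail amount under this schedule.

Base amounts from the schedule: vehicle burglary $6,700; false imprisonment $10,850.
Stacking rule: sum of all bases. $6,700 + $10,850 = $17,550.
Victim suffered great bodily injury (+40%): $17,550 × 1.4 = $24,570.

$24,570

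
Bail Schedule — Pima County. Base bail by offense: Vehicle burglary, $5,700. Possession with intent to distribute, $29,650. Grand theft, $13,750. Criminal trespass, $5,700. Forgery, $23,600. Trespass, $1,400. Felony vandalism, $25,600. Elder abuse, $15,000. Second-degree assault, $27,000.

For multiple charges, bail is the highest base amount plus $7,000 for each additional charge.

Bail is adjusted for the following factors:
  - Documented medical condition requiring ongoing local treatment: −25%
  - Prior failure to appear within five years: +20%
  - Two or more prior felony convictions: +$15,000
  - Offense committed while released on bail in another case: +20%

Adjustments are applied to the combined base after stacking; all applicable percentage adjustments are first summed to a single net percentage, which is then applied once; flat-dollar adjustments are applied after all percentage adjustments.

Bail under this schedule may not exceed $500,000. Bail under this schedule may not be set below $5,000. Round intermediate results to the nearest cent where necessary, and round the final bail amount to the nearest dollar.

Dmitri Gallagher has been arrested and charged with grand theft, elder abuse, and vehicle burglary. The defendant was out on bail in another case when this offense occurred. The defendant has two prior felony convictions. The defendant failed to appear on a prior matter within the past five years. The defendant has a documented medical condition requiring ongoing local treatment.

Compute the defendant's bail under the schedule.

Base amounts from the schedule: grand theft $13,750; elder abuse $15,000; vehicle burglary $5,700.
Stacking rule: highest base plus $7,000 per additional charge. Highest is elder abuse at $15,000; 2 additional charges → +$14,000. Combined base = $29,000.
Net percentage adjustment: −25% +20% +20% = +15%. $29,000 × 1.15 = $33,350.
Two or more prior felony convictions (+$15,000 flat): $33,350 + $15,000 = $48,350.
$48,350 is within the $500,000 maximum.
$48,350 is at or above the $5,000 minimum.

$48,350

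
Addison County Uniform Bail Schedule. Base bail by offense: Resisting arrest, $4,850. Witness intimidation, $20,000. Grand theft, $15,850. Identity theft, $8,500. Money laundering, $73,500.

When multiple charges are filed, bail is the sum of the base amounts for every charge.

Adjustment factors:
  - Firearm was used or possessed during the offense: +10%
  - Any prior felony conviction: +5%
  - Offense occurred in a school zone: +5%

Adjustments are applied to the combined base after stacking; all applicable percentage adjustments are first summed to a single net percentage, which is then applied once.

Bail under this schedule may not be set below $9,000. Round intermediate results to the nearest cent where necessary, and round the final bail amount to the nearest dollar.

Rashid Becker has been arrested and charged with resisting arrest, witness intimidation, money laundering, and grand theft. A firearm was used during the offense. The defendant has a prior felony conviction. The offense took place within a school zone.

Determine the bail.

Base amounts from the schedule: resisting arrest $4,850; witness intimidation $20,000; money laundering $73,500; grand theft $15,850.
Stacking rule: sum of all bases. $4,850 + $20,000 + $73,500 + $15,850 = $114,200.
Net percentage adjustment: +10% +5% +5% = +20%. $114,200 × 1.2 = $137,040.
$137,040 is at or above the $9,000 minimum.

$137,040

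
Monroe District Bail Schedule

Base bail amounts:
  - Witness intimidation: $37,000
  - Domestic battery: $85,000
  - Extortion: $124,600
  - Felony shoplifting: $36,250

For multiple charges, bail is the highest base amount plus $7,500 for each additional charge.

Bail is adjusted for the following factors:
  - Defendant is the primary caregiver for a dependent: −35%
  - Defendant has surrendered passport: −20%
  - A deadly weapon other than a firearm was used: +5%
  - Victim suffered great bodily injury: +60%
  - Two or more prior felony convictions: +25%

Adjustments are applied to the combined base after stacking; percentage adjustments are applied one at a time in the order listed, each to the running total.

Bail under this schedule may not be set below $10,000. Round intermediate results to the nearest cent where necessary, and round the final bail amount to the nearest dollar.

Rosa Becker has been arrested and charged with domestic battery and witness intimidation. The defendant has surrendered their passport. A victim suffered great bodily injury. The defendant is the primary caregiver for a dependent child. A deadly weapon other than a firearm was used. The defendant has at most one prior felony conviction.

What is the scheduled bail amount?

Base amounts from the schedule: domestic battery $85,000; witness intimidation $37,000.
Stacking rule: highest base plus $7,500 per additional charge. Highest is domestic battery at $85,000; 1 additional charge → +$7,500. Combined base = $92,500.
Defendant is the primary caregiver for a dependent (−35%): $92,500 × 0.65 = $60,125.
Defendant has surrendered passport (−20%): $60,125 × 0.8 = $48,100.
A deadly weapon other than a firearm was used (+5%): $48,100 × 1.05 = $50,505.
Victim suffered great bodily injury (+60%): $50,505 × 1.6 = $80,808.
$80,808 is at or above the $10,000 minimum.

$80,808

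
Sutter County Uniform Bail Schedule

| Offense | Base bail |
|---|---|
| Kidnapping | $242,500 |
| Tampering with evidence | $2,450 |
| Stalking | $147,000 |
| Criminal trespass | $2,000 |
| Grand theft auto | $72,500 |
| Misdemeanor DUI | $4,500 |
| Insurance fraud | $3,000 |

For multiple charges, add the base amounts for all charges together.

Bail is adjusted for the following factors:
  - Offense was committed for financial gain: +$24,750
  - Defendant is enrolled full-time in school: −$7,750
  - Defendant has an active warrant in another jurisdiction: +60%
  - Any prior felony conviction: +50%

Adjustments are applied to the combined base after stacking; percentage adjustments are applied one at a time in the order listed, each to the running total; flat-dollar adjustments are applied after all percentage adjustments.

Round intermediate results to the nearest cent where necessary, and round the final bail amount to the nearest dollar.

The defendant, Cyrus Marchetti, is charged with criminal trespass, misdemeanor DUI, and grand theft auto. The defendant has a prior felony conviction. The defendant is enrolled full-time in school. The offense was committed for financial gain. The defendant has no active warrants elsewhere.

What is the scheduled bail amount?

Base amounts from the schedule: criminal trespass $2,000; misdemeanor DUI $4,500; grand theft auto $72,500.
Stacking rule: sum of all bases. $2,000 + $4,500 + $72,500 = $79,000.
Any prior felony conviction (+50%): $79,000 × 1.5 = $118,500.
Offense was committed for financial gain (+$24,750 flat): $118,500 + $24,750 = $143,250.
Defendant is enrolled full-time in school (−$7,750 flat): $143,250 − $7,750 = $135,500.

$135,500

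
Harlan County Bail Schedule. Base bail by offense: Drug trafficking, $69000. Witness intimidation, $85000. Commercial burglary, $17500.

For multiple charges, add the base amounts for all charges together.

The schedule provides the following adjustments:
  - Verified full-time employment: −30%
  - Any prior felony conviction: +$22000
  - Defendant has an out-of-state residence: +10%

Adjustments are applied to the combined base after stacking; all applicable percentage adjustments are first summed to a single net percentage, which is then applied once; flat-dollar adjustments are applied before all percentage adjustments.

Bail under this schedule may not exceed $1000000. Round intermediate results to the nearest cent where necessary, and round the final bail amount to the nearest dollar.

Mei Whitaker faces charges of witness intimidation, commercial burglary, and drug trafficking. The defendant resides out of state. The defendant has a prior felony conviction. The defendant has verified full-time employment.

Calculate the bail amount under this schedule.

Base amounts from the schedule: witness intimidation $85000; commercial burglary $17500; drug trafficking $69000.
Stacking rule: sum of all bases. $85000 + $17500 + $69000 = $171500.
Any prior felony conviction (+$22000 flat): $171500 + $22000 = $193500.
Net percentage adjustment: −30% +10% = −20%. $193500 × 0.8 = $154800.
$154800 is within the $1000000 maximum.

$154800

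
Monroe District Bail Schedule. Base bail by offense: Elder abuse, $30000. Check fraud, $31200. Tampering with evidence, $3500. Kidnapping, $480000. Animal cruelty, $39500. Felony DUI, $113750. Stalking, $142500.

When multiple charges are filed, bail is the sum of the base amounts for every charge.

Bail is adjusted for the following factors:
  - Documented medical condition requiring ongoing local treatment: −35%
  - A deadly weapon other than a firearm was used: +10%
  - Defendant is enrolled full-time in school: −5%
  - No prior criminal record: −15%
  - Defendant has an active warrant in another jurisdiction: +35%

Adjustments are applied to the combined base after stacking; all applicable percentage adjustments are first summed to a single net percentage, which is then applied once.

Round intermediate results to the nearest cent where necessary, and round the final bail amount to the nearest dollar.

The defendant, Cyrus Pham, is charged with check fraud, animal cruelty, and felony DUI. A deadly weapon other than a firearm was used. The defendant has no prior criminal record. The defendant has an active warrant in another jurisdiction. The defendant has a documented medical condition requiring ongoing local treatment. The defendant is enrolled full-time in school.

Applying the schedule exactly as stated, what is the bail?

Base amounts from the schedule: check fraud $31200; animal cruelty $39500; felony DUI $113750.
Stacking rule: sum of all bases. $31200 + $39500 + $113750 = $184450.
Net percentage adjustment: −35% +10% −5% −15% +35% = −10%. $184450 × 0.9 = $166005.

$166005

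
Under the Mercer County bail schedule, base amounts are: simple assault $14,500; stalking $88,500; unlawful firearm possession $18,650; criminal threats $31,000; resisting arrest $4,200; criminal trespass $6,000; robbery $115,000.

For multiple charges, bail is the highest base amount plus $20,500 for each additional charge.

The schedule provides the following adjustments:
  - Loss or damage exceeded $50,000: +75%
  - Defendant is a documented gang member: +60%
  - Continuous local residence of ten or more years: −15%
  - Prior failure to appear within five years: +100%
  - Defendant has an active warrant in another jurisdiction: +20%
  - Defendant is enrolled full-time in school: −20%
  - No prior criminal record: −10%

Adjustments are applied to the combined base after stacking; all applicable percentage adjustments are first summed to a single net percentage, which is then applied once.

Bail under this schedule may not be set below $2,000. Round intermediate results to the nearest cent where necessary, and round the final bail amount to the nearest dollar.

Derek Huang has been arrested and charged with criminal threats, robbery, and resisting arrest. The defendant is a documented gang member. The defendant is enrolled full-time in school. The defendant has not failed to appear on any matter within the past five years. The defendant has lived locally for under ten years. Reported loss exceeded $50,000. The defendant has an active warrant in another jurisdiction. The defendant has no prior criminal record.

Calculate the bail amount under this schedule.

Base amounts from the schedule: criminal threats $31,000; robbery $115,000; resisting arrest $4,200.
Stacking rule: highest base plus $20,500 per additional charge. Highest is robbery at $115,000; 2 additional charges → +$41,000. Combined base = $156,000.
Net percentage adjustment: +75% +60% +20% −20% −10% = +125%. $156,000 × 2.25 = $351,000.
$351,000 is at or above the $2,000 minimum.

$351,000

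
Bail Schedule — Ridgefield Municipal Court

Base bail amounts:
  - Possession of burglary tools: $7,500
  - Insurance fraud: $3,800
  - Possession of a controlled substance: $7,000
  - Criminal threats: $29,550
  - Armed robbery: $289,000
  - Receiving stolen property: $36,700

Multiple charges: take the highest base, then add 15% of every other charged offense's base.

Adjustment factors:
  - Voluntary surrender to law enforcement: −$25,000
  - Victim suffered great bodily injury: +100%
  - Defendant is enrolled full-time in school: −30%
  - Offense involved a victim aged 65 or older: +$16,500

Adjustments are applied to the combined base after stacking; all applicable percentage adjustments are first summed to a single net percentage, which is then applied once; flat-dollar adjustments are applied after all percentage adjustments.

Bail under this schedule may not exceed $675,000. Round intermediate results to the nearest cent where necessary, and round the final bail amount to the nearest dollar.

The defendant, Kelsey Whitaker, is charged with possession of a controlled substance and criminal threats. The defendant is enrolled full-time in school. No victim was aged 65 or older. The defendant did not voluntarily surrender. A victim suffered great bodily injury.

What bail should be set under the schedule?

$52,020

Base amounts from the schedule: possession of a controlled substance $7,000; criminal threats $29,550.
Stacking rule: highest base plus 15% of each additional charge. Highest is criminal threats at $29,550. Additional: $7,000 × 15% = $1,050. Combined base = $29,550 + $1,050 = $30,600.
Net percentage adjustment: +100% −30% = +70%. $30,600 × 1.7 = $52,020.
$52,020 is within the $675,000 maximum.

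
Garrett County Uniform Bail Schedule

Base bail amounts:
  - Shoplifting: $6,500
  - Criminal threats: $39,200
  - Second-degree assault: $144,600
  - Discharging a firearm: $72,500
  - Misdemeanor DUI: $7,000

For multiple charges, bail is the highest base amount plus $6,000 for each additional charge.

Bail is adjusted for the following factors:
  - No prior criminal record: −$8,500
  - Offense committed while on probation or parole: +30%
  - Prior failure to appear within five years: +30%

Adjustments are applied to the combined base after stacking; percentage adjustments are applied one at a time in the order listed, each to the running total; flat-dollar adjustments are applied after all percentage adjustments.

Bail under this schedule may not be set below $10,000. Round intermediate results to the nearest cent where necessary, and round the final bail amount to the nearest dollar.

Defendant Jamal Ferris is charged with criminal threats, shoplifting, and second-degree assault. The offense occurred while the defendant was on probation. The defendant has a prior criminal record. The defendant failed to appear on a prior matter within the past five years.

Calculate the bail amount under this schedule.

$264,654

Base amounts from the schedule: criminal threats $39,200; shoplifting $6,500; second-degree assault $144,600.
Stacking rule: highest base plus $6,000 per additional charge. Highest is second-degree assault at $144,600; 2 additional charges → +$12,000. Combined base = $156,600.
Offense committed while on probation or parole (+30%): $156,600 × 1.3 = $203,580.
Prior failure to appear within five years (+30%): $203,580 × 1.3 = $264,654.
$264,654 is at or above the $10,000 minimum.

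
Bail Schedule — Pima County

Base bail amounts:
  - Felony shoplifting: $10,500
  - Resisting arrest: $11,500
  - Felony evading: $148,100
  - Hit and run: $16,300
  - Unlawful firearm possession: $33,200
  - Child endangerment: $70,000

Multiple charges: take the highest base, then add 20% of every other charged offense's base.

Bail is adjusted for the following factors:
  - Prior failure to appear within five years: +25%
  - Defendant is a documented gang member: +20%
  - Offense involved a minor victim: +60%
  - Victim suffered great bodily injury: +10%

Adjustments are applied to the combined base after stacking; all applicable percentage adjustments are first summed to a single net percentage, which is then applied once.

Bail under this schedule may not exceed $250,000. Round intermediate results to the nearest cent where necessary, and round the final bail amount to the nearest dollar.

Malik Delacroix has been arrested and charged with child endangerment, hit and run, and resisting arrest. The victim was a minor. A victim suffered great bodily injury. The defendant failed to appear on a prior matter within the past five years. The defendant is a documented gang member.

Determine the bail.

Base amounts from the schedule: child endangerment $70,000; hit and run $16,300; resisting arrest $11,500.
Stacking rule: highest base plus 20% of each additional charge. Highest is child endangerment at $70,000. Additional: $16,300 × 20% = $3,260; $11,500 × 20% = $2,300. Combined base = $70,000 + $5,560 = $75,560.
Net percentage adjustment: +25% +20% +60% +10% = +115%. $75,560 × 2.15 = $162,454.
$162,454 is within the $250,000 maximum.

$162,454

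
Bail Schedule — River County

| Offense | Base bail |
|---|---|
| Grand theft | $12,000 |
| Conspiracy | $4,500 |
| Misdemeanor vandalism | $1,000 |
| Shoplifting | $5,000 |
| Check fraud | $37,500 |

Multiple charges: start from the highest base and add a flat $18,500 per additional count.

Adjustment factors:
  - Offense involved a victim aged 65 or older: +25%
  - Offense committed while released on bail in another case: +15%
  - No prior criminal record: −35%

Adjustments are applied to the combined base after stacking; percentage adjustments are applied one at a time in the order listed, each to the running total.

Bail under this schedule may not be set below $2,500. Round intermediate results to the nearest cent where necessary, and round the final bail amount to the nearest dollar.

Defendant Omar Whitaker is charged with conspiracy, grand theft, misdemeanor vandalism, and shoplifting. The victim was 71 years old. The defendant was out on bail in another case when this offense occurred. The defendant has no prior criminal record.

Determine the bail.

Base amounts from the schedule: conspiracy $4,500; grand theft $12,000; misdemeanor vandalism $1,000; shoplifting $5,000.
Stacking rule: highest base plus $18,500 per additional charge. Highest is grand theft at $12,000; 3 additional charges → +$55,500. Combined base = $67,500.
Offense involved a victim aged 65 or older (+25%): $67,500 × 1.25 = $84,375.
Offense committed while released on bail in another case (+15%): $84,375 × 1.15 = $97,031.25.
No prior criminal record (−35%): $97,031.25 × 0.65 = $63,070.31.
$63,070.31 is at or above the $2,500 minimum.
Rounded to the nearest dollar: $63,070.

$63,070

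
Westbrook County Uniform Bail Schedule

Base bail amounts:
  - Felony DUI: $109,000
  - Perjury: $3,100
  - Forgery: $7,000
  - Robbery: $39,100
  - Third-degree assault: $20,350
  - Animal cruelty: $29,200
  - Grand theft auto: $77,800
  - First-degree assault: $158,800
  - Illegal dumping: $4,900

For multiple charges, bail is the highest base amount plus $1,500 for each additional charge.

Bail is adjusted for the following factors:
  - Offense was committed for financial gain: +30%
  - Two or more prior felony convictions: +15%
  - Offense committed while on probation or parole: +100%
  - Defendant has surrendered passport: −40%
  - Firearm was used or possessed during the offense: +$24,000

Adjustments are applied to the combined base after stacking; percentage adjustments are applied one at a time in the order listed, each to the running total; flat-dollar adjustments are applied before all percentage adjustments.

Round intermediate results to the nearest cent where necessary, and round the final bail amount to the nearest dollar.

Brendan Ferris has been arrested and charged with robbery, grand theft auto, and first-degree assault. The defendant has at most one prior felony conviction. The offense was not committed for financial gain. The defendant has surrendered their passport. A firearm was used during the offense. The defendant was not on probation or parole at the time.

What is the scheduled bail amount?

Base amounts from the schedule: robbery $39,100; grand theft auto $77,800; first-degree assault $158,800.
Stacking rule: highest base plus $1,500 per additional charge. Highest is first-degree assault at $158,800; 2 additional charges → +$3,000. Combined base = $161,800.
Firearm was used or possessed during the offense (+$24,000 flat): $161,800 + $24,000 = $185,800.
Defendant has surrendered passport (−40%): $185,800 × 0.6 = $111,480.

$111,480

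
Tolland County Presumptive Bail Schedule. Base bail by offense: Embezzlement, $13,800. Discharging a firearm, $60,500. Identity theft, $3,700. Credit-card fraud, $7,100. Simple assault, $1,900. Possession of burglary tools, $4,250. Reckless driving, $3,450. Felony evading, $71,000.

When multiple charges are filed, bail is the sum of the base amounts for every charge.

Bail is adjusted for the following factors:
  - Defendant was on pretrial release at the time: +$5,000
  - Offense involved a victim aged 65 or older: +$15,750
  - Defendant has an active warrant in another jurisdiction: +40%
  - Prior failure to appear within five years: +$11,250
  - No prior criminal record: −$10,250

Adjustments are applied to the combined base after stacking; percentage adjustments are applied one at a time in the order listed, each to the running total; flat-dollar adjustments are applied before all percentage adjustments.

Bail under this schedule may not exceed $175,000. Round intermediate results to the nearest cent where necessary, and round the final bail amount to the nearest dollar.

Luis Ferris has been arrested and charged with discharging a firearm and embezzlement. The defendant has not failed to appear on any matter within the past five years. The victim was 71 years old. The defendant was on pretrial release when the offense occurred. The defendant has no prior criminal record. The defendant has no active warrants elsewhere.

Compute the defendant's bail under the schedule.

$84,800

Base amounts from the schedule: discharging a firearm $60,500; embezzlement $13,800.
Stacking rule: sum of all bases. $60,500 + $13,800 = $74,300.
Defendant was on pretrial release at the time (+$5,000 flat): $74,300 + $5,000 = $79,300.
Offense involved a victim aged 65 or older (+$15,750 flat): $79,300 + $15,750 = $95,050.
No prior criminal record (−$10,250 flat): $95,050 − $10,250 = $84,800.
$84,800 is within the $175,000 maximum.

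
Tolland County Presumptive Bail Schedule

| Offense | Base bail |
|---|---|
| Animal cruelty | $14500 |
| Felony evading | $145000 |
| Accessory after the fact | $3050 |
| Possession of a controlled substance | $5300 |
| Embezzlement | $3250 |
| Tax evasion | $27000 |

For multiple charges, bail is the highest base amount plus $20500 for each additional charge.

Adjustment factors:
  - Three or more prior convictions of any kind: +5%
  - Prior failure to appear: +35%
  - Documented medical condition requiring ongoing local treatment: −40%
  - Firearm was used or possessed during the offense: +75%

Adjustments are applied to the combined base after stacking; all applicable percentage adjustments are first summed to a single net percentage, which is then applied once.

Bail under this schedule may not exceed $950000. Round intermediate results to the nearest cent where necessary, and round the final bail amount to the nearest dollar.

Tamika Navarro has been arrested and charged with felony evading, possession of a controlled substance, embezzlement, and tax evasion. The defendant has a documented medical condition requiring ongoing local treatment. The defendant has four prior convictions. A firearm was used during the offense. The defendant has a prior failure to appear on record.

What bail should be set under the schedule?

$361375

Base amounts from the schedule: felony evading $145000; possession of a controlled substance $5300; embezzlement $3250; tax evasion $27000.
Stacking rule: highest base plus $20500 per additional charge. Highest is felony evading at $145000; 3 additional charges → +$61500. Combined base = $206500.
Net percentage adjustment: +5% +35% −40% +75% = +75%. $206500 × 1.75 = $361375.
$361375 is within the $950000 maximum.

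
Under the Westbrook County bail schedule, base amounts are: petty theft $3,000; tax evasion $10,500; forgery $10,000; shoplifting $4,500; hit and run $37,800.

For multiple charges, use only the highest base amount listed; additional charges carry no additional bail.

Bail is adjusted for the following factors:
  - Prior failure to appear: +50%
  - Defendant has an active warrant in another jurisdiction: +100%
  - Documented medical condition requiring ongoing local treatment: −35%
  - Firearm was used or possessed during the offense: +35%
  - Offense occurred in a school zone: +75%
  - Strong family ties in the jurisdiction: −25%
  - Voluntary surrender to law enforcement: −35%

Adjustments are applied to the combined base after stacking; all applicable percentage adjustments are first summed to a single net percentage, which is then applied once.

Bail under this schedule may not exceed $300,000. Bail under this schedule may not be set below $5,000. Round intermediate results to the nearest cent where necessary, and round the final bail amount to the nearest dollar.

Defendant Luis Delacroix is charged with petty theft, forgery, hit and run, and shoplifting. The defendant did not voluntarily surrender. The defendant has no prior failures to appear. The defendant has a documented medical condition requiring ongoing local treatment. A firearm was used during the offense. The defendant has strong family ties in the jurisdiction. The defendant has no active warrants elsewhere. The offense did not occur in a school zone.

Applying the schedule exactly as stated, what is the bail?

Base amounts from the schedule: petty theft $3,000; forgery $10,000; hit and run $37,800; shoplifting $4,500.
Stacking rule: use the highest base only. Highest is hit and run at $37,800. Combined base = $37,800.
Net percentage adjustment: −35% +35% −25% = −25%. $37,800 × 0.75 = $28,350.
$28,350 is within the $300,000 maximum.
$28,350 is at or above the $5,000 minimum.

$28,350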